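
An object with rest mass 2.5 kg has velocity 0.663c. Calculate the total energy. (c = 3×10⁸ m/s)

γ = 1/√(1 - 0.663²) = 1.336
mc² = 2.5 × (3×10⁸)² = 2.250×10¹⁷ J
E = γmc² = 1.336 × 2.250×10¹⁷ = 3.006×10¹⁷ J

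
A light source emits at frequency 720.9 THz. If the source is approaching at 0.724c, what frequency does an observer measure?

β = v/c = 0.724
(1+β)/(1-β) = 1.724/0.276 = 6.246
Doppler factor = √(6.246) = 2.499
f_obs = 720.9 × 2.499 = 1802 THz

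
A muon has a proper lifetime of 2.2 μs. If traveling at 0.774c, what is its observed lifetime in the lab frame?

Proper lifetime τ₀ = 2.2 μs
γ = 1/√(1 - 0.774²) = 1.579
τ = γτ₀ = 1.579 × 2.2 μs = 3.474 μs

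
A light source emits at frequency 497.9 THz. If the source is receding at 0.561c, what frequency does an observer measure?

β = v/c = 0.561
(1-β)/(1+β) = 0.439/1.561 = 0.2812
Doppler factor = √(0.2812) = 0.5303
f_obs = 497.9 × 0.5303 = 264.0 THz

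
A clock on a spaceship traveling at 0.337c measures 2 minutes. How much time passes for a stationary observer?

Proper time Δt₀ = 2 minutes
γ = 1/√(1 - 0.337²) = 1.062
Δt = γΔt₀ = 1.062 × 2 = 2.124 minutes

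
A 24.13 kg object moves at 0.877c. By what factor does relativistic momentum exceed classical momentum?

p_rel = γmv, p_class = mv
Ratio = γ = 1/√(1 - 0.877²) = 2.081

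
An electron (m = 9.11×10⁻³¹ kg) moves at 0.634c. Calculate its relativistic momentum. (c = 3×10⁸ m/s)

γ = 1/√(1 - 0.634²) = 1.2931
v = 0.634 × 3×10⁸ = 1.902×10⁸ m/s
p = γmv = 1.2931 × 9.11×10⁻³¹ × 1.902×10⁸ = 2.241×10⁻²² kg·m/s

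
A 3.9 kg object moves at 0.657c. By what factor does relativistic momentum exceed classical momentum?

p_rel = γmv, p_class = mv
Ratio = γ = 1/√(1 - 0.657²) = 1.326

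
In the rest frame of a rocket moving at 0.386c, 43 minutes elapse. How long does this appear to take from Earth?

Proper time Δt₀ = 43 minutes
γ = 1/√(1 - 0.386²) = 1.084
Δt = γΔt₀ = 1.084 × 43 = 46.61 minutes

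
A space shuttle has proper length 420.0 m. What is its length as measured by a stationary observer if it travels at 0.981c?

Proper length L₀ = 420.0 m
γ = 1/√(1 - 0.981²) = 5.1544
L = L₀/γ = 420.0/5.1544 = 81.48 m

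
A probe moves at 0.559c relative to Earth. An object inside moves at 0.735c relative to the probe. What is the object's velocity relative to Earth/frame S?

u = (u' + v)/(1 + u'v/c²)
Numerator: 0.735 + 0.559 = 1.294
Denominator: 1 + 0.410865 = 1.410865
u = 1.294/1.410865 = 0.9172c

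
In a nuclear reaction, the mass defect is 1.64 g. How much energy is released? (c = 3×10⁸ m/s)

Convert mass defect: Δm = 1.64 g = 0.00164 kg
E = Δm·c² = 0.00164 × (3×10⁸)²
= 0.00164 × 9×10¹⁶ = 1.476×10¹⁴ J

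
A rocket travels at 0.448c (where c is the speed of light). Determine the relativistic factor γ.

v/c = 0.448, so (v/c)² = 0.200704
1 - (v/c)² = 0.799296
γ = 1/√(0.799296) = 1.119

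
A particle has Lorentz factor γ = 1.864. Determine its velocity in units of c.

From γ = 1/√(1 - v²/c²):
1/γ² = 1/1.864² = 0.2878
v²/c² = 1 - 0.2878 = 0.7122
v/c = √(0.7122) = 0.8439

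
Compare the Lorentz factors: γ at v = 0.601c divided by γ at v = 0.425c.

γ₁ = 1/√(1 - 0.601²) = 1.2512
γ₂ = 1/√(1 - 0.425²) = 1.1047
γ₁/γ₂ = 1.2512/1.1047 = 1.133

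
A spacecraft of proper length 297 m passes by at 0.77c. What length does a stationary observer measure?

Proper length L₀ = 297 m
γ = 1/√(1 - 0.77²) = 1.567
L = L₀/γ = 297/1.567 = 189.5 m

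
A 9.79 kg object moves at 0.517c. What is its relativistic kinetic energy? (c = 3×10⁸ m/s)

γ = 1/√(1 - 0.517²) = 1.1682
γ - 1 = 0.1682
KE = (γ-1)mc² = 0.1682 × 9.79 × (3×10⁸)² = 1.482×10¹⁷ J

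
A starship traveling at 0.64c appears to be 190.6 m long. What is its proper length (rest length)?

Contracted length L = 190.6 m
γ = 1/√(1 - 0.64²) = 1.30145
L₀ = γL = 1.30145 × 190.6 = 248.1 m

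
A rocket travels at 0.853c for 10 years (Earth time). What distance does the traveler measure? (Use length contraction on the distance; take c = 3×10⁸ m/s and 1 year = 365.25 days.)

Earth distance: d = v × t = 0.853c × 10 yr = 8.076×10¹⁶ m
γ = 1.916
d' = d/γ = 8.076×10¹⁶/1.916 = 4.215×10¹⁶ m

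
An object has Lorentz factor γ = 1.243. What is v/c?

From γ = 1/√(1 - v²/c²):
1/γ² = 1/1.243² = 0.64723
v²/c² = 1 - 0.64723 = 0.35277
v/c = √(0.35277) = 0.5939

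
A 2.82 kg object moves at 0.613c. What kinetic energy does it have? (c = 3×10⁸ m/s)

γ = 1/√(1 - 0.613²) = 1.2657
γ - 1 = 0.2657
KE = (γ-1)mc² = 0.2657 × 2.82 × (3×10⁸)² = 6.743×10¹⁶ J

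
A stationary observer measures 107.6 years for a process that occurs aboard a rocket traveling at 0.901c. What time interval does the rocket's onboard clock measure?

Dilated time Δt = 107.6 years
γ = 1/√(1 - 0.901²) = 2.305
Δt₀ = Δt/γ = 107.6/2.305 = 46.68 years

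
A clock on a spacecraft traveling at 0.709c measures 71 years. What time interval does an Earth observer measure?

Proper time Δt₀ = 71 years
γ = 1/√(1 - 0.709²) = 1.418
Δt = γΔt₀ = 1.418 × 71 = 100.7 years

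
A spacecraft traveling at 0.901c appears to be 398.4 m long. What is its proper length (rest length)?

Contracted length L = 398.4 m
γ = 1/√(1 - 0.901²) = 2.3051
L₀ = γL = 2.3051 × 398.4 = 918.4 m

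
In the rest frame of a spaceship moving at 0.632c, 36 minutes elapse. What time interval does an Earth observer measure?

Proper time Δt₀ = 36 minutes
γ = 1/√(1 - 0.632²) = 1.2904
Δt = γΔt₀ = 1.2904 × 36 = 46.45 minutes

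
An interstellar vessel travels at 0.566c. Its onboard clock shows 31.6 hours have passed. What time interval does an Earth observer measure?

Proper time Δt₀ = 31.6 hours
γ = 1/√(1 - 0.566²) = 1.213
Δt = γΔt₀ = 1.213 × 31.6 = 38.33 hours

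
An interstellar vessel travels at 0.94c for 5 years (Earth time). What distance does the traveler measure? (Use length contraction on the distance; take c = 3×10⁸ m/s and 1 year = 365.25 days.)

Earth distance: d = v × t = 0.94c × 5 yr = 4.450×10¹⁶ m
γ = 2.931
d' = d/γ = 4.450×10¹⁶/2.931 = 1.518×10¹⁶ m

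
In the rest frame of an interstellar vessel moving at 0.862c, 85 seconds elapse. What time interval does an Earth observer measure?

Proper time Δt₀ = 85 seconds
γ = 1/√(1 - 0.862²) = 1.973
Δt = γΔt₀ = 1.973 × 85 = 167.7 seconds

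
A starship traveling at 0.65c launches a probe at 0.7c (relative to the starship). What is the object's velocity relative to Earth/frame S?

u = (u' + v)/(1 + u'v/c²)
Numerator: 0.7 + 0.65 = 1.35
Denominator: 1 + 0.455 = 1.455
u = 1.35/1.455 = 0.9278c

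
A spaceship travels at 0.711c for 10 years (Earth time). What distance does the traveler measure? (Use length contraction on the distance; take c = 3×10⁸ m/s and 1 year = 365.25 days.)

Earth distance: d = v × t = 0.711c × 10 yr = 6.731×10¹⁶ m
γ = 1.422
d' = d/γ = 6.731×10¹⁶/1.422 = 4.733×10¹⁶ m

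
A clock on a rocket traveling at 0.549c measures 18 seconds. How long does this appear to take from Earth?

Proper time Δt₀ = 18 seconds
γ = 1/√(1 - 0.549²) = 1.1964
Δt = γΔt₀ = 1.1964 × 18 = 21.54 seconds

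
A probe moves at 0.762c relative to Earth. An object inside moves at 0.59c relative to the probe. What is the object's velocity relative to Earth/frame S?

u = (u' + v)/(1 + u'v/c²)
Numerator: 0.59 + 0.762 = 1.352
Denominator: 1 + 0.44958 = 1.44958
u = 1.352/1.44958 = 0.9327c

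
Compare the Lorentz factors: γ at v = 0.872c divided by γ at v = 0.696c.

γ₁ = 1/√(1 - 0.872²) = 2.043
γ₂ = 1/√(1 - 0.696²) = 1.393
γ₁/γ₂ = 2.043/1.393 = 1.467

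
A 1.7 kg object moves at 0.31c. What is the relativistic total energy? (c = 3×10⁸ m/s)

γ = 1/√(1 - 0.31²) = 1.0518
mc² = 1.7 × (3×10⁸)² = 1.530×10¹⁷ J
E = γmc² = 1.0518 × 1.530×10¹⁷ = 1.609×10¹⁷ J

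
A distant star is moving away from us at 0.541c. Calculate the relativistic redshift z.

β = 0.541
(1+β)/(1-β) = 1.541/0.459 = 3.3573
√(3.3573) = 1.8323
z = 1.8323 - 1 = 0.8323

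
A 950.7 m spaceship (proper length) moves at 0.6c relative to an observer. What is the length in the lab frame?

Proper length L₀ = 950.7 m
γ = 1/√(1 - 0.6²) = 1.250
L = L₀/γ = 950.7/1.250 = 760.6 m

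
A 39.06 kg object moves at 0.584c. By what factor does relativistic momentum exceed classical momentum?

p_rel = γmv, p_class = mv
Ratio = γ = 1/√(1 - 0.584²) = 1.232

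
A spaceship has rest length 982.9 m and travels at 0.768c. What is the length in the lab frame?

Proper length L₀ = 982.9 m
γ = 1/√(1 - 0.768²) = 1.5614
L = L₀/γ = 982.9/1.5614 = 629.5 m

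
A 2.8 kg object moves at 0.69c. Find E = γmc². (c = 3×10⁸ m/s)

γ = 1/√(1 - 0.69²) = 1.3816
mc² = 2.8 × (3×10⁸)² = 2.520×10¹⁷ J
E = γmc² = 1.3816 × 2.520×10¹⁷ = 3.482×10¹⁷ J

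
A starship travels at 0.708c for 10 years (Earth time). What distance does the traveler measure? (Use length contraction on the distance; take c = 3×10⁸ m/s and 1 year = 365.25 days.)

Earth distance: d = v × t = 0.708c × 10 yr = 6.703×10¹⁶ m
γ = 1.416
d' = d/γ = 6.703×10¹⁶/1.416 = 4.734×10¹⁶ m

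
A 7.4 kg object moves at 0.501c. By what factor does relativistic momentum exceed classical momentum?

p_rel = γmv, p_class = mv
Ratio = γ = 1/√(1 - 0.501²) = 1.155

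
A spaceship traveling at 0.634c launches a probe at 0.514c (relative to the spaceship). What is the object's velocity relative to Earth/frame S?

u = (u' + v)/(1 + u'v/c²)
Numerator: 0.514 + 0.634 = 1.148
Denominator: 1 + 0.325876 = 1.325876
u = 1.148/1.325876 = 0.8658c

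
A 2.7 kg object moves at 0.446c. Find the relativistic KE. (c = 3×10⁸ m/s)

γ = 1/√(1 - 0.446²) = 1.1173
γ - 1 = 0.1173
KE = (γ-1)mc² = 0.1173 × 2.7 × (3×10⁸)² = 2.850×10¹⁶ J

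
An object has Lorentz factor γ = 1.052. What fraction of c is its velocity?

From γ = 1/√(1 - v²/c²):
1/γ² = 1/1.052² = 0.90358
v²/c² = 1 - 0.90358 = 0.09642
v/c = √(0.09642) = 0.3105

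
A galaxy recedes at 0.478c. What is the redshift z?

β = 0.478
(1+β)/(1-β) = 1.478/0.522 = 2.8314
√(2.8314) = 1.6827
z = 1.6827 - 1 = 0.6827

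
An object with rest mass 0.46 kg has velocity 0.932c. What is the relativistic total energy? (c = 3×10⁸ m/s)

γ = 1/√(1 - 0.932²) = 2.759
mc² = 0.46 × (3×10⁸)² = 4.140×10¹⁶ J
E = γmc² = 2.759 × 4.140×10¹⁶ = 1.142×10¹⁷ J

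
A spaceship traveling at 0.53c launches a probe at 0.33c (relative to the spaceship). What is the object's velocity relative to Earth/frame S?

u = (u' + v)/(1 + u'v/c²)
Numerator: 0.33 + 0.53 = 0.86
Denominator: 1 + 0.1749 = 1.1749
u = 0.86/1.1749 = 0.7320c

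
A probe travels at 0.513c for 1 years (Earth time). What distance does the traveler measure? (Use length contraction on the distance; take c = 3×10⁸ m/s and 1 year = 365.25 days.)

Earth distance: d = v × t = 0.513c × 1 yr = 4.857×10¹⁵ m
γ = 1.165
d' = d/γ = 4.857×10¹⁵/1.165 = 4.169×10¹⁵ m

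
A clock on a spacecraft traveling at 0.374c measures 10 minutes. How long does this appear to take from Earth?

Proper time Δt₀ = 10 minutes
γ = 1/√(1 - 0.374²) = 1.078
Δt = γΔt₀ = 1.078 × 10 = 10.78 minutes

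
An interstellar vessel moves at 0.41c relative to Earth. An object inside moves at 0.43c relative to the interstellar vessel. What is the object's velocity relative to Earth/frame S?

u = (u' + v)/(1 + u'v/c²)
Numerator: 0.43 + 0.41 = 0.84
Denominator: 1 + 0.1763 = 1.1763
u = 0.84/1.1763 = 0.7141c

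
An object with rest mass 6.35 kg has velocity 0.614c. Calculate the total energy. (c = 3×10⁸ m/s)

γ = 1/√(1 - 0.614²) = 1.267
mc² = 6.35 × (3×10⁸)² = 5.715×10¹⁷ J
E = γmc² = 1.267 × 5.715×10¹⁷ = 7.241×10¹⁷ J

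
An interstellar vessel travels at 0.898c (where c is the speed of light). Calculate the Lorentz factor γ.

v/c = 0.898, so (v/c)² = 0.806404
1 - (v/c)² = 0.193596
γ = 1/√(0.193596) = 2.273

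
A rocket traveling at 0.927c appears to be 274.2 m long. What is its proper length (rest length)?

Contracted length L = 274.2 m
γ = 1/√(1 - 0.927²) = 2.6662
L₀ = γL = 2.6662 × 274.2 = 731.1 m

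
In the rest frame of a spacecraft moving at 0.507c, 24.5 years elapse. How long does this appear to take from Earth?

Proper time Δt₀ = 24.5 years
γ = 1/√(1 - 0.507²) = 1.160
Δt = γΔt₀ = 1.160 × 24.5 = 28.42 years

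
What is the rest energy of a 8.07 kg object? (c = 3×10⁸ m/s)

c² = (3×10⁸)² = 9.000×10¹⁶ m²/s²
E₀ = mc² = 8.07 × 9.000×10¹⁶ = 7.263×10¹⁷ J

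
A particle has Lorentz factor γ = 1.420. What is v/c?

From γ = 1/√(1 - v²/c²):
1/γ² = 1/1.420² = 0.4959
v²/c² = 1 - 0.4959 = 0.5041
v/c = √(0.5041) = 0.7100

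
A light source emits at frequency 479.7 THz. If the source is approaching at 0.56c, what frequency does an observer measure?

β = v/c = 0.56
(1+β)/(1-β) = 1.56/0.44 = 3.5455
Doppler factor = √(3.5455) = 1.8829
f_obs = 479.7 × 1.8829 = 903.2 THz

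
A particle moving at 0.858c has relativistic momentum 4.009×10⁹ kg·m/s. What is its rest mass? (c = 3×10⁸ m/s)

γ = 1/√(1 - 0.858²) = 1.9469
v = 0.858 × 3×10⁸ = 2.574×10⁸ m/s
m = p/(γv) = 4.009×10⁹/(1.9469 × 2.574×10⁸) = 8.000 kg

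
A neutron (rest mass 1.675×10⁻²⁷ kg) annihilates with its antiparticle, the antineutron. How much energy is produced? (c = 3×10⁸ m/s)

Both particles have the same rest mass, so total mass = 2m
E = 2m·c² = 2 × 1.675×10⁻²⁷ × (3×10⁸)²
= 2 × 1.675×10⁻²⁷ × 9×10¹⁶
= 3.015×10⁻¹⁰ J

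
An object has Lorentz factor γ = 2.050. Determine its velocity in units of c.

From γ = 1/√(1 - v²/c²):
1/γ² = 1/2.050² = 0.23795
v²/c² = 1 - 0.23795 = 0.76205
v/c = √(0.76205) = 0.8730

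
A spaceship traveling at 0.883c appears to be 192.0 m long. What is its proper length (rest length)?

Contracted length L = 192.0 m
γ = 1/√(1 - 0.883²) = 2.1305
L₀ = γL = 2.1305 × 192.0 = 409.1 m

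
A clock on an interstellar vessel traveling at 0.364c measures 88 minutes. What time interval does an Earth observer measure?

Proper time Δt₀ = 88 minutes
γ = 1/√(1 - 0.364²) = 1.07365
Δt = γΔt₀ = 1.07365 × 88 = 94.48 minutes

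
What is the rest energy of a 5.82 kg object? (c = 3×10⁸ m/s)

c² = (3×10⁸)² = 9.000×10¹⁶ m²/s²
E₀ = mc² = 5.82 × 9.000×10¹⁶ = 5.238×10¹⁷ J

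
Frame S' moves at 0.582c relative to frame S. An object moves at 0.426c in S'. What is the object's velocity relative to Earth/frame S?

u = (u' + v)/(1 + u'v/c²)
Numerator: 0.426 + 0.582 = 1.008
Denominator: 1 + 0.247932 = 1.247932
u = 1.008/1.247932 = 0.8077c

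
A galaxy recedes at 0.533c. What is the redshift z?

β = 0.533
(1+β)/(1-β) = 1.533/0.467 = 3.2827
√(3.2827) = 1.8118
z = 1.8118 - 1 = 0.8118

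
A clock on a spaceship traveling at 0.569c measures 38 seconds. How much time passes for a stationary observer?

Proper time Δt₀ = 38 seconds
γ = 1/√(1 - 0.569²) = 1.216
Δt = γΔt₀ = 1.216 × 38 = 46.21 seconds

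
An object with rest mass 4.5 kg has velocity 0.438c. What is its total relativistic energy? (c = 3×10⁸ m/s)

γ = 1/√(1 - 0.438²) = 1.1124
mc² = 4.5 × (3×10⁸)² = 4.050×10¹⁷ J
E = γmc² = 1.1124 × 4.050×10¹⁷ = 4.505×10¹⁷ J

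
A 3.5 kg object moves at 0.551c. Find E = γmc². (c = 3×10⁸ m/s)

γ = 1/√(1 - 0.551²) = 1.1983
mc² = 3.5 × (3×10⁸)² = 3.150×10¹⁷ J
E = γmc² = 1.1983 × 3.150×10¹⁷ = 3.775×10¹⁷ J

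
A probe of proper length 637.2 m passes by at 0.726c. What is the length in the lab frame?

Proper length L₀ = 637.2 m
γ = 1/√(1 - 0.726²) = 1.454
L = L₀/γ = 637.2/1.454 = 438.2 m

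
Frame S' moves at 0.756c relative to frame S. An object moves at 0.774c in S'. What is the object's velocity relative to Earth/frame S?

u = (u' + v)/(1 + u'v/c²)
Numerator: 0.774 + 0.756 = 1.53
Denominator: 1 + 0.585144 = 1.585144
u = 1.53/1.585144 = 0.9652c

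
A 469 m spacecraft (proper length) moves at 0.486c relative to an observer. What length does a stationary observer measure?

Proper length L₀ = 469 m
γ = 1/√(1 - 0.486²) = 1.1442
L = L₀/γ = 469/1.1442 = 409.9 m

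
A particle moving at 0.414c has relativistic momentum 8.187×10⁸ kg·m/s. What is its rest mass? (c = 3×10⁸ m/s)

γ = 1/√(1 - 0.414²) = 1.0986
v = 0.414 × 3×10⁸ = 1.242×10⁸ m/s
m = p/(γv) = 8.187×10⁸/(1.0986 × 1.242×10⁸) = 6.000 kg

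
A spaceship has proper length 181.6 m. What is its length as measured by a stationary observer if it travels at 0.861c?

Proper length L₀ = 181.6 m
γ = 1/√(1 - 0.861²) = 1.9662
L = L₀/γ = 181.6/1.9662 = 92.36 m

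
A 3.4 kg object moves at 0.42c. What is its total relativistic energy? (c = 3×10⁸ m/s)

γ = 1/√(1 - 0.42²) = 1.102
mc² = 3.4 × (3×10⁸)² = 3.060×10¹⁷ J
E = γmc² = 1.102 × 3.060×10¹⁷ = 3.372×10¹⁷ J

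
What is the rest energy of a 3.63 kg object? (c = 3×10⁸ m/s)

c² = (3×10⁸)² = 9.000×10¹⁶ m²/s²
E₀ = mc² = 3.63 × 9.000×10¹⁶ = 3.267×10¹⁷ J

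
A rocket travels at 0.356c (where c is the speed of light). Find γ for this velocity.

v/c = 0.356, so (v/c)² = 0.126736
1 - (v/c)² = 0.873264
γ = 1/√(0.873264) = 1.070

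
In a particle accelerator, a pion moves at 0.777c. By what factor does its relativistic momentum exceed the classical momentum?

p_rel = γmv, p_class = mv
Ratio = γ = 1/√(1 - 0.777²)
= 1/√(0.396271) = 1.589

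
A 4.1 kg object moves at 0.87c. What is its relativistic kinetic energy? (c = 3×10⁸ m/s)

γ = 1/√(1 - 0.87²) = 2.0282
γ - 1 = 1.0282
KE = (γ-1)mc² = 1.0282 × 4.1 × (3×10⁸)² = 3.794×10¹⁷ J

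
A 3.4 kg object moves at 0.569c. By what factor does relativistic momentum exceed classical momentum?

p_rel = γmv, p_class = mv
Ratio = γ = 1/√(1 - 0.569²) = 1.216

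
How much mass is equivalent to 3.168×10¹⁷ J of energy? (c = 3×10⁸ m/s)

From E = mc², we get m = E/c²
c² = (3×10⁸)² = 9×10¹⁶ m²/s²
m = 3.168×10¹⁷ / 9×10¹⁶ = 3.520 kg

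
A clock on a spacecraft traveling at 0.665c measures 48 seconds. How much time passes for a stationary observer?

Proper time Δt₀ = 48 seconds
γ = 1/√(1 - 0.665²) = 1.339
Δt = γΔt₀ = 1.339 × 48 = 64.27 seconds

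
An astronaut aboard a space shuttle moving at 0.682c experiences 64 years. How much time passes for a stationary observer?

Proper time Δt₀ = 64 years
γ = 1/√(1 - 0.682²) = 1.3673
Δt = γΔt₀ = 1.3673 × 64 = 87.51 years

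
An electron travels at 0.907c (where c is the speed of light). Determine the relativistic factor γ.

v/c = 0.907, so (v/c)² = 0.822649
1 - (v/c)² = 0.177351
γ = 1/√(0.177351) = 2.375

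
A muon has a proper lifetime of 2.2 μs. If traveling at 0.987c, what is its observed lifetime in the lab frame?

Proper lifetime τ₀ = 2.2 μs
γ = 1/√(1 - 0.987²) = 6.222
τ = γτ₀ = 6.222 × 2.2 μs = 13.69 μs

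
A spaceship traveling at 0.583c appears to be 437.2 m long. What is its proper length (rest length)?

Contracted length L = 437.2 m
γ = 1/√(1 - 0.583²) = 1.2308
L₀ = γL = 1.2308 × 437.2 = 538.1 m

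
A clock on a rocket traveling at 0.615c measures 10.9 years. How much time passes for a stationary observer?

Proper time Δt₀ = 10.9 years
γ = 1/√(1 - 0.615²) = 1.268
Δt = γΔt₀ = 1.268 × 10.9 = 13.82 years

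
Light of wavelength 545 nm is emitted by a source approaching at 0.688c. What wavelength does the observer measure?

β = 0.688
Wavelength Doppler factor = √(0.312/1.688) = √(0.1848) = 0.4299
λ_obs = 545 × 0.4299 = 234.3 nm (blueshift)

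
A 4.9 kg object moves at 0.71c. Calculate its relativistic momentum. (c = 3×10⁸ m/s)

γ = 1/√(1 - 0.71²) = 1.420
v = 0.71 × 3×10⁸ = 2.130×10⁸ m/s
p = γmv = 1.420 × 4.9 × 2.130×10⁸ = 1.482×10⁹ kg·m/s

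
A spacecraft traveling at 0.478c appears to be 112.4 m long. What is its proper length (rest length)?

Contracted length L = 112.4 m
γ = 1/√(1 - 0.478²) = 1.1385
L₀ = γL = 1.1385 × 112.4 = 128.0 m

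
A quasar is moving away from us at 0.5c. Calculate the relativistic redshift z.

β = 0.5
(1+β)/(1-β) = 1.5/0.5 = 3.000
√(3.000) = 1.7321
z = 1.7321 - 1 = 0.7321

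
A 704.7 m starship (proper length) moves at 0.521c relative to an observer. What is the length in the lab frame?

Proper length L₀ = 704.7 m
γ = 1/√(1 - 0.521²) = 1.1716
L = L₀/γ = 704.7/1.1716 = 601.5 m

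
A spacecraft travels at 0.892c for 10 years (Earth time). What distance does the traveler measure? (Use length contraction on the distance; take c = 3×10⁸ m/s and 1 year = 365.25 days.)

Earth distance: d = v × t = 0.892c × 10 yr = 8.4448×10¹⁶ m
γ = 2.2122
d' = d/γ = 8.4448×10¹⁶/2.2122 = 3.817×10¹⁶ m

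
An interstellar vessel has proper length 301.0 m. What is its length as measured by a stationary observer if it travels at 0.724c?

Proper length L₀ = 301.0 m
γ = 1/√(1 - 0.724²) = 1.450
L = L₀/γ = 301.0/1.450 = 207.6 m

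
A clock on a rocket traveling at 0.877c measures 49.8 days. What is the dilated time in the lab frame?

Proper time Δt₀ = 49.8 days
γ = 1/√(1 - 0.877²) = 2.081
Δt = γΔt₀ = 2.081 × 49.8 = 103.6 days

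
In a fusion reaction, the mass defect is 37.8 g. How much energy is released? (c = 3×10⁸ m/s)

Convert mass defect: Δm = 37.8 g = 0.0378 kg
E = Δm·c² = 0.0378 × (3×10⁸)²
= 0.0378 × 9×10¹⁶ = 3.402×10¹⁵ J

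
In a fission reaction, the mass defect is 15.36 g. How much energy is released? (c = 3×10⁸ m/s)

Convert mass defect: Δm = 15.36 g = 0.01536 kg
E = Δm·c² = 0.01536 × (3×10⁸)²
= 0.01536 × 9×10¹⁶ = 1.382×10¹⁵ J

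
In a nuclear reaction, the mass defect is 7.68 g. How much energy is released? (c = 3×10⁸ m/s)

Convert mass defect: Δm = 7.68 g = 0.00768 kg
E = Δm·c² = 0.00768 × (3×10⁸)²
= 0.00768 × 9×10¹⁶ = 6.912×10¹⁴ J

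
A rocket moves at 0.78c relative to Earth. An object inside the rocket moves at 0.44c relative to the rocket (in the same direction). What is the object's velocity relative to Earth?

u = (u' + v)/(1 + u'v/c²)
Numerator: 0.44 + 0.78 = 1.22
Denominator: 1 + 0.3432 = 1.3432
u = 1.22/1.3432 = 0.9083c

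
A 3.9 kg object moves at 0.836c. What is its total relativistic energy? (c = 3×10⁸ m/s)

γ = 1/√(1 - 0.836²) = 1.8224
mc² = 3.9 × (3×10⁸)² = 3.510×10¹⁷ J
E = γmc² = 1.8224 × 3.510×10¹⁷ = 6.397×10¹⁷ J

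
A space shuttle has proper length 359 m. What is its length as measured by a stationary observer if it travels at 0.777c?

Proper length L₀ = 359 m
γ = 1/√(1 - 0.777²) = 1.5886
L = L₀/γ = 359/1.5886 = 226.0 m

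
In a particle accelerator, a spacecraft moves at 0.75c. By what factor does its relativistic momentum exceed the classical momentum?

p_rel = γmv, p_class = mv
Ratio = γ = 1/√(1 - 0.75²)
= 1/√(0.4375) = 1.512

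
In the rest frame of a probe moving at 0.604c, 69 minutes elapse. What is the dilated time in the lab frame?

Proper time Δt₀ = 69 minutes
γ = 1/√(1 - 0.604²) = 1.25473
Δt = γΔt₀ = 1.25473 × 69 = 86.58 minutes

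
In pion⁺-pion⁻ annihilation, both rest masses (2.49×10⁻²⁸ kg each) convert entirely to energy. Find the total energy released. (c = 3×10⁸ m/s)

Both particles have the same rest mass, so total mass = 2m
E = 2m·c² = 2 × 2.49×10⁻²⁸ × (3×10⁸)²
= 2 × 2.49×10⁻²⁸ × 9×10¹⁶
= 4.482×10⁻¹¹ J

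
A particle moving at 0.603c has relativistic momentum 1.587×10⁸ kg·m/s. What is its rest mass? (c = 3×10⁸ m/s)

γ = 1/√(1 - 0.603²) = 1.25354
v = 0.603 × 3×10⁸ = 1.809×10⁸ m/s
m = p/(γv) = 1.587×10⁸/(1.25354 × 1.809×10⁸) = 0.6998 kg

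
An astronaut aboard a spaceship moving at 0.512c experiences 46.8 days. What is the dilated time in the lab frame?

Proper time Δt₀ = 46.8 days
γ = 1/√(1 - 0.512²) = 1.164
Δt = γΔt₀ = 1.164 × 46.8 = 54.48 days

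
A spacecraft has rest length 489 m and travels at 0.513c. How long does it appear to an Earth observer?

Proper length L₀ = 489 m
γ = 1/√(1 - 0.513²) = 1.16497
L = L₀/γ = 489/1.16497 = 419.8 m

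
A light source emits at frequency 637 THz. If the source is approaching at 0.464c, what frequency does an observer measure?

β = v/c = 0.464
(1+β)/(1-β) = 1.464/0.536 = 2.731
Doppler factor = √(2.731) = 1.653
f_obs = 637 × 1.653 = 1053 THz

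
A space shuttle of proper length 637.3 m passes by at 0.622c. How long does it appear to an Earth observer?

Proper length L₀ = 637.3 m
γ = 1/√(1 - 0.622²) = 1.2771
L = L₀/γ = 637.3/1.2771 = 499.0 m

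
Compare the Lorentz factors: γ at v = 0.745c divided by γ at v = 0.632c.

γ₁ = 1/√(1 - 0.745²) = 1.499
γ₂ = 1/√(1 - 0.632²) = 1.290
γ₁/γ₂ = 1.499/1.290 = 1.162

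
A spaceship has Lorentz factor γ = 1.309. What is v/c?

From γ = 1/√(1 - v²/c²):
1/γ² = 1/1.309² = 0.5836
v²/c² = 1 - 0.5836 = 0.4164
v/c = √(0.4164) = 0.6453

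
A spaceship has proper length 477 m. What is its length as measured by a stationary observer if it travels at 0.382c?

Proper length L₀ = 477 m
γ = 1/√(1 - 0.382²) = 1.0821
L = L₀/γ = 477/1.0821 = 440.8 m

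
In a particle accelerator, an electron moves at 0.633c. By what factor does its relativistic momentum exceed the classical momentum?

p_rel = γmv, p_class = mv
Ratio = γ = 1/√(1 - 0.633²)
= 1/√(0.599311) = 1.292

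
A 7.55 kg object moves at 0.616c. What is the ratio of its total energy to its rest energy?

E = γmc², E₀ = mc²
E/E₀ = γ = 1/√(1 - 0.616²) = 1.269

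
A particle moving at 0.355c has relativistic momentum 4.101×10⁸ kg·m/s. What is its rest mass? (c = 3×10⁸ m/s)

γ = 1/√(1 - 0.355²) = 1.0697
v = 0.355 × 3×10⁸ = 1.065×10⁸ m/s
m = p/(γv) = 4.101×10⁸/(1.0697 × 1.065×10⁸) = 3.600 kg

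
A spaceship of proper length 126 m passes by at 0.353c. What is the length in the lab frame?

Proper length L₀ = 126 m
γ = 1/√(1 - 0.353²) = 1.069
L = L₀/γ = 126/1.069 = 117.9 m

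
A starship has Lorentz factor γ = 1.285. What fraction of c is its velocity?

From γ = 1/√(1 - v²/c²):
1/γ² = 1/1.285² = 0.6056
v²/c² = 1 - 0.6056 = 0.3944
v/c = √(0.3944) = 0.6280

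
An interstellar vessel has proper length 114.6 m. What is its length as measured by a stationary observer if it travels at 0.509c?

Proper length L₀ = 114.6 m
γ = 1/√(1 - 0.509²) = 1.1618
L = L₀/γ = 114.6/1.1618 = 98.64 m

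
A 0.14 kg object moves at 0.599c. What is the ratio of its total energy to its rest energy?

E = γmc², E₀ = mc²
E/E₀ = γ = 1/√(1 - 0.599²) = 1.249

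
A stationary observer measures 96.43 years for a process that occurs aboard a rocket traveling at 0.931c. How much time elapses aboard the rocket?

Dilated time Δt = 96.43 years
γ = 1/√(1 - 0.931²) = 2.7396
Δt₀ = Δt/γ = 96.43/2.7396 = 35.20 years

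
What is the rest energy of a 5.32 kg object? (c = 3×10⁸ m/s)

c² = (3×10⁸)² = 9.000×10¹⁶ m²/s²
E₀ = mc² = 5.32 × 9.000×10¹⁶ = 4.788×10¹⁷ J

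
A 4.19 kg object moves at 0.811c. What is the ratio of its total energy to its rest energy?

E = γmc², E₀ = mc²
E/E₀ = γ = 1/√(1 - 0.811²) = 1.709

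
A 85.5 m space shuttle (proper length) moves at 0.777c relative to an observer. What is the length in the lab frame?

Proper length L₀ = 85.5 m
γ = 1/√(1 - 0.777²) = 1.5886
L = L₀/γ = 85.5/1.5886 = 53.82 m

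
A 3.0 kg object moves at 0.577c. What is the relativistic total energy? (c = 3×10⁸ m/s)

γ = 1/√(1 - 0.577²) = 1.2244
mc² = 3.0 × (3×10⁸)² = 2.700×10¹⁷ J
E = γmc² = 1.2244 × 2.700×10¹⁷ = 3.306×10¹⁷ J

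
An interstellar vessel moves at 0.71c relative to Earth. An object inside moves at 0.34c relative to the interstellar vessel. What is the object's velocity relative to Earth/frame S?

u = (u' + v)/(1 + u'v/c²)
Numerator: 0.34 + 0.71 = 1.05
Denominator: 1 + 0.2414 = 1.2414
u = 1.05/1.2414 = 0.8458c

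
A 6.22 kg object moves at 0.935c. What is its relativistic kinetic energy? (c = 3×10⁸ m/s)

γ = 1/√(1 - 0.935²) = 2.820
γ - 1 = 1.820
KE = (γ-1)mc² = 1.820 × 6.22 × (3×10⁸)² = 1.019×10¹⁸ J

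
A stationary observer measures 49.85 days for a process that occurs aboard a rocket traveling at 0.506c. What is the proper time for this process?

Dilated time Δt = 49.85 days
γ = 1/√(1 - 0.506²) = 1.1594
Δt₀ = Δt/γ = 49.85/1.1594 = 43.00 days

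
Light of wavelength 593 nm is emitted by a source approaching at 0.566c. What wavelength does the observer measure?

β = 0.566
Wavelength Doppler factor = √(0.434/1.566) = √(0.2771) = 0.5264
λ_obs = 593 × 0.5264 = 312.2 nm (blueshift)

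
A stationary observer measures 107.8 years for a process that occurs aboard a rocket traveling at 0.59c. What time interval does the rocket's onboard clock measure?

Dilated time Δt = 107.8 years
γ = 1/√(1 - 0.59²) = 1.2385
Δt₀ = Δt/γ = 107.8/1.2385 = 87.04 years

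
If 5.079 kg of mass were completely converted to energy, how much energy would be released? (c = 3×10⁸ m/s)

Using E = mc²:
c² = (3×10⁸)² = 9×10¹⁶ m²/s²
E = 5.079 × 9×10¹⁶ = 4.571×10¹⁷ J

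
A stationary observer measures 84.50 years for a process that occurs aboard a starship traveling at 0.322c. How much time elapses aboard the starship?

Dilated time Δt = 84.50 years
γ = 1/√(1 - 0.322²) = 1.0563
Δt₀ = Δt/γ = 84.50/1.0563 = 80.00 years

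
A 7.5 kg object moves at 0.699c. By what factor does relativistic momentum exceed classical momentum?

p_rel = γmv, p_class = mv
Ratio = γ = 1/√(1 - 0.699²) = 1.398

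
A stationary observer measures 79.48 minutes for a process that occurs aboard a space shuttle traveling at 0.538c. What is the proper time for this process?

Dilated time Δt = 79.48 minutes
γ = 1/√(1 - 0.538²) = 1.1863
Δt₀ = Δt/γ = 79.48/1.1863 = 67.00 minutes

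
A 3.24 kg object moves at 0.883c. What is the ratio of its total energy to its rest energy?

E = γmc², E₀ = mc²
E/E₀ = γ = 1/√(1 - 0.883²) = 2.131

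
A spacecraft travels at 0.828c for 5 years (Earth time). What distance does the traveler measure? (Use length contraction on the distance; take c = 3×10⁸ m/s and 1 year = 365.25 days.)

Earth distance: d = v × t = 0.828c × 5 yr = 3.919×10¹⁶ m
γ = 1.783
d' = d/γ = 3.919×10¹⁶/1.783 = 2.198×10¹⁶ m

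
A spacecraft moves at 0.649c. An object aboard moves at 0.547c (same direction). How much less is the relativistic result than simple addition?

Classical: u' + v = 0.547 + 0.649 = 1.196c
Relativistic: u = (0.547 + 0.649)/(1 + 0.355003) = 1.196/1.355003 = 0.8827c
Difference: 1.196 - 0.8827 = 0.3133c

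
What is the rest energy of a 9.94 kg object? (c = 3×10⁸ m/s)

c² = (3×10⁸)² = 9.000×10¹⁶ m²/s²
E₀ = mc² = 9.94 × 9.000×10¹⁶ = 8.946×10¹⁷ J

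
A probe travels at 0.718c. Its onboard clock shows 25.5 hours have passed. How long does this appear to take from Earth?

Proper time Δt₀ = 25.5 hours
γ = 1/√(1 - 0.718²) = 1.437
Δt = γΔt₀ = 1.437 × 25.5 = 36.64 hours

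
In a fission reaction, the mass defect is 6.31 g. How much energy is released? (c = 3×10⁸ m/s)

Convert mass defect: Δm = 6.31 g = 0.00631 kg
E = Δm·c² = 0.00631 × (3×10⁸)²
= 0.00631 × 9×10¹⁶ = 5.679×10¹⁴ J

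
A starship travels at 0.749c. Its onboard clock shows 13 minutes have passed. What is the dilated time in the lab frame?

Proper time Δt₀ = 13 minutes
γ = 1/√(1 - 0.749²) = 1.509
Δt = γΔt₀ = 1.509 × 13 = 19.62 minutes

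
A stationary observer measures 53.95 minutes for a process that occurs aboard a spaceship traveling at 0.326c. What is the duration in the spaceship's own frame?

Dilated time Δt = 53.95 minutes
γ = 1/√(1 - 0.326²) = 1.0578
Δt₀ = Δt/γ = 53.95/1.0578 = 51.00 minutes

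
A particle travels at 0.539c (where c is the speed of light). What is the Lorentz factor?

v/c = 0.539, so (v/c)² = 0.290521
1 - (v/c)² = 0.709479
γ = 1/√(0.709479) = 1.187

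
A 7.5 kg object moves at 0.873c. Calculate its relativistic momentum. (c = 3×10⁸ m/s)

γ = 1/√(1 - 0.873²) = 2.050
v = 0.873 × 3×10⁸ = 2.619×10⁸ m/s
p = γmv = 2.050 × 7.5 × 2.619×10⁸ = 4.027×10⁹ kg·m/s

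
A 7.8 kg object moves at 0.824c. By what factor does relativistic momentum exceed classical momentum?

p_rel = γmv, p_class = mv
Ratio = γ = 1/√(1 - 0.824²) = 1.765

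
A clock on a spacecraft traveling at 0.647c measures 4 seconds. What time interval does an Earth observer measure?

Proper time Δt₀ = 4 seconds
γ = 1/√(1 - 0.647²) = 1.3115
Δt = γΔt₀ = 1.3115 × 4 = 5.246 seconds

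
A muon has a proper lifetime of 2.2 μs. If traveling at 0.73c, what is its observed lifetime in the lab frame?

Proper lifetime τ₀ = 2.2 μs
γ = 1/√(1 - 0.73²) = 1.463
τ = γτ₀ = 1.463 × 2.2 μs = 3.219 μs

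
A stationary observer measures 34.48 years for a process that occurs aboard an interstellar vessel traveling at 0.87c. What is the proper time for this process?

Dilated time Δt = 34.48 years
γ = 1/√(1 - 0.87²) = 2.028
Δt₀ = Δt/γ = 34.48/2.028 = 17.00 years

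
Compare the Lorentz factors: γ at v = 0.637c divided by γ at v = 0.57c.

γ₁ = 1/√(1 - 0.637²) = 1.297
γ₂ = 1/√(1 - 0.57²) = 1.217
γ₁/γ₂ = 1.297/1.217 = 1.066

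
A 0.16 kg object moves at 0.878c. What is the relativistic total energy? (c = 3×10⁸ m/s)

γ = 1/√(1 - 0.878²) = 2.089
mc² = 0.16 × (3×10⁸)² = 1.440×10¹⁶ J
E = γmc² = 2.089 × 1.440×10¹⁶ = 3.008×10¹⁶ J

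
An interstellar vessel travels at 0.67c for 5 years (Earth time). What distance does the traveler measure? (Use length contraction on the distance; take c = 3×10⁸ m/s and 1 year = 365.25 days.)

Earth distance: d = v × t = 0.67c × 5 yr = 3.1715×10¹⁶ m
γ = 1.3471
d' = d/γ = 3.1715×10¹⁶/1.3471 = 2.354×10¹⁶ m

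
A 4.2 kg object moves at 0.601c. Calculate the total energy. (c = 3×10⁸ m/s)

γ = 1/√(1 - 0.601²) = 1.251
mc² = 4.2 × (3×10⁸)² = 3.780×10¹⁷ J
E = γmc² = 1.251 × 3.780×10¹⁷ = 4.729×10¹⁷ J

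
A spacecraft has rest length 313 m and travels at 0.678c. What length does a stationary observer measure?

Proper length L₀ = 313 m
γ = 1/√(1 - 0.678²) = 1.360
L = L₀/γ = 313/1.360 = 230.1 m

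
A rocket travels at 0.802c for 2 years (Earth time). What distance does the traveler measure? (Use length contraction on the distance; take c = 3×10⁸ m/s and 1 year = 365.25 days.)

Earth distance: d = v × t = 0.802c × 2 yr = 1.5186×10¹⁶ m
γ = 1.6741
d' = d/γ = 1.5186×10¹⁶/1.6741 = 9.071×10¹⁵ m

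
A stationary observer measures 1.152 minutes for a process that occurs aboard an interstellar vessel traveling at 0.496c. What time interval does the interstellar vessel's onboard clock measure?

Dilated time Δt = 1.152 minutes
γ = 1/√(1 - 0.496²) = 1.152
Δt₀ = Δt/γ = 1.152/1.152 = 1.000 minutes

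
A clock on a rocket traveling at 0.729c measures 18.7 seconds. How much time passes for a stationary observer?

Proper time Δt₀ = 18.7 seconds
γ = 1/√(1 - 0.729²) = 1.461
Δt = γΔt₀ = 1.461 × 18.7 = 27.32 seconds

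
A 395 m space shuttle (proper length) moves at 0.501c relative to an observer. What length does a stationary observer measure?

Proper length L₀ = 395 m
γ = 1/√(1 - 0.501²) = 1.15547
L = L₀/γ = 395/1.15547 = 341.9 m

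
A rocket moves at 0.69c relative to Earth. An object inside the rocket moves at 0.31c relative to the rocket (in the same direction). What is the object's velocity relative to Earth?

u = (u' + v)/(1 + u'v/c²)
Numerator: 0.31 + 0.69 = 1
Denominator: 1 + 0.2139 = 1.2139
u = 1/1.2139 = 0.8238c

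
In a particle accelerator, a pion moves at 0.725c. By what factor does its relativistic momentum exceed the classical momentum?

p_rel = γmv, p_class = mv
Ratio = γ = 1/√(1 - 0.725²)
= 1/√(0.474375) = 1.452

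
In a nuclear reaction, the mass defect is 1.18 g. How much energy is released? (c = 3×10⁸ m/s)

Convert mass defect: Δm = 1.18 g = 0.00118 kg
E = Δm·c² = 0.00118 × (3×10⁸)²
= 0.00118 × 9×10¹⁶ = 1.062×10¹⁴ J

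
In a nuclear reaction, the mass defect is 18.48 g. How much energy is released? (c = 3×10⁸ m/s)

Convert mass defect: Δm = 18.48 g = 0.01848 kg
E = Δm·c² = 0.01848 × (3×10⁸)²
= 0.01848 × 9×10¹⁶ = 1.663×10¹⁵ J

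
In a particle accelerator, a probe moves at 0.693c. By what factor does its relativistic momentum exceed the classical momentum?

p_rel = γmv, p_class = mv
Ratio = γ = 1/√(1 - 0.693²)
= 1/√(0.519751) = 1.387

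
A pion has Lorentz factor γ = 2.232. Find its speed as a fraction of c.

From γ = 1/√(1 - v²/c²):
1/γ² = 1/2.232² = 0.2007
v²/c² = 1 - 0.2007 = 0.7993
v/c = √(0.7993) = 0.8940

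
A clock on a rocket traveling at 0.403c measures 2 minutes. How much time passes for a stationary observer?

Proper time Δt₀ = 2 minutes
γ = 1/√(1 - 0.403²) = 1.0927
Δt = γΔt₀ = 1.0927 × 2 = 2.185 minutes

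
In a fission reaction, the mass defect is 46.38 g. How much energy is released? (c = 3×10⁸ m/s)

Convert mass defect: Δm = 46.38 g = 0.04638 kg
E = Δm·c² = 0.04638 × (3×10⁸)²
= 0.04638 × 9×10¹⁶ = 4.174×10¹⁵ J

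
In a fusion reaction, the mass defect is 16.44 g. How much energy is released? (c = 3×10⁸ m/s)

Convert mass defect: Δm = 16.44 g = 0.01644 kg
E = Δm·c² = 0.01644 × (3×10⁸)²
= 0.01644 × 9×10¹⁶ = 1.480×10¹⁵ J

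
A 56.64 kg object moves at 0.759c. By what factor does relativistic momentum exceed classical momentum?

p_rel = γmv, p_class = mv
Ratio = γ = 1/√(1 - 0.759²) = 1.536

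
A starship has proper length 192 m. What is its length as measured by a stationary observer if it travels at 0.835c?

Proper length L₀ = 192 m
γ = 1/√(1 - 0.835²) = 1.8174
L = L₀/γ = 192/1.8174 = 105.6 m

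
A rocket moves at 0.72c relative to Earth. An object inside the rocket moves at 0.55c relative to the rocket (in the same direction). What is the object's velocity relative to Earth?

u = (u' + v)/(1 + u'v/c²)
Numerator: 0.55 + 0.72 = 1.27
Denominator: 1 + 0.396 = 1.396
u = 1.27/1.396 = 0.9097c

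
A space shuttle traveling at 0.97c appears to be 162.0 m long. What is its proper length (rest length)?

Contracted length L = 162.0 m
γ = 1/√(1 - 0.97²) = 4.1135
L₀ = γL = 4.1135 × 162.0 = 666.4 m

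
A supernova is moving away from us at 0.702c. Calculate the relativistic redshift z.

β = 0.702
(1+β)/(1-β) = 1.702/0.298 = 5.711
√(5.711) = 2.390
z = 2.390 - 1 = 1.390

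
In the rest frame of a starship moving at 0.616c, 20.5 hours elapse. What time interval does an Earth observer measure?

Proper time Δt₀ = 20.5 hours
γ = 1/√(1 - 0.616²) = 1.2694
Δt = γΔt₀ = 1.2694 × 20.5 = 26.02 hours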